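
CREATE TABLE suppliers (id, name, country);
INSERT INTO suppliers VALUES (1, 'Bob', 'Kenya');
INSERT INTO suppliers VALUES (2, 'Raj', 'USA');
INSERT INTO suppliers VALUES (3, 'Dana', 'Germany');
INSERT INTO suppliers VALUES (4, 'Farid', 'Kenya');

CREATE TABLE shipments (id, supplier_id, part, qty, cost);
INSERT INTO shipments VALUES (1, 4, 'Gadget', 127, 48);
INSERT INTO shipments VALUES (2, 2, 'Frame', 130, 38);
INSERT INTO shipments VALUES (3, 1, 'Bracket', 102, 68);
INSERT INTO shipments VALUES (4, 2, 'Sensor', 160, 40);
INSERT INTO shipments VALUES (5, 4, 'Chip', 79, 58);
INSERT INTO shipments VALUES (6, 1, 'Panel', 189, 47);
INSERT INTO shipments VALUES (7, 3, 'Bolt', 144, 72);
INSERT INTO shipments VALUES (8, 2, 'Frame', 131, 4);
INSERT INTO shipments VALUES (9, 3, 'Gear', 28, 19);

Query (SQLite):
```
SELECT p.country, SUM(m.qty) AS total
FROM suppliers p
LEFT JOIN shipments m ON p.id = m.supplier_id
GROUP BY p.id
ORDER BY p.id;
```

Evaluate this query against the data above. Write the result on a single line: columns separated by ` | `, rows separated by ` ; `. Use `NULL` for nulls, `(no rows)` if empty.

Kenya | 291 ; USA | 421 ; Germany | 172 ; Kenya | 206

LEFT JOIN keeps every suppliers row; unmatched ones get NULL for shipments columns.
Group by suppliers.id and compute SUM(m.qty). SUM over an all-NULL group is NULL.
  1: ids {3, 6} → SUM(m.qty)=291
  2: ids {2, 4, 8} → SUM(m.qty)=421
  3: ids {7, 9} → SUM(m.qty)=172
  4: ids {1, 5} → SUM(m.qty)=206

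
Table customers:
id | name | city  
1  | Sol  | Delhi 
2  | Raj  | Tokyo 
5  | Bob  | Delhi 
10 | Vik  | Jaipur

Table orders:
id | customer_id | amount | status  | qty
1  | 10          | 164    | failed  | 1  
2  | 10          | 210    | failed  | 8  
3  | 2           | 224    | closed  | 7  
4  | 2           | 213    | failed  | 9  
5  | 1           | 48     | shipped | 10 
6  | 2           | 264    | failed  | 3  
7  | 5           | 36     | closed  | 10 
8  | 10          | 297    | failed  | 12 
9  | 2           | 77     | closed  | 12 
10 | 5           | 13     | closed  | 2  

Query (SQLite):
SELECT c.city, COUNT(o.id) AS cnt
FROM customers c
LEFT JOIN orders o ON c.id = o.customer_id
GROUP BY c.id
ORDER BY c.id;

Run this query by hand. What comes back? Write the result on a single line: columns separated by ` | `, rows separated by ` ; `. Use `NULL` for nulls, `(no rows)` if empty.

LEFT JOIN keeps every customers row; unmatched ones get NULL for orders columns.
Group by customers.id and compute COUNT(o.id). COUNT(col) of an all-NULL group is 0.
  1: ids {5} → COUNT(o.id)=1
  2: ids {3, 4, 6, 9} → COUNT(o.id)=4
  5: ids {7, 10} → COUNT(o.id)=2
  10: ids {1, 2, 8} → COUNT(o.id)=3

Delhi | 1 ; Tokyo | 4 ; Delhi | 2 ; Jaipur | 3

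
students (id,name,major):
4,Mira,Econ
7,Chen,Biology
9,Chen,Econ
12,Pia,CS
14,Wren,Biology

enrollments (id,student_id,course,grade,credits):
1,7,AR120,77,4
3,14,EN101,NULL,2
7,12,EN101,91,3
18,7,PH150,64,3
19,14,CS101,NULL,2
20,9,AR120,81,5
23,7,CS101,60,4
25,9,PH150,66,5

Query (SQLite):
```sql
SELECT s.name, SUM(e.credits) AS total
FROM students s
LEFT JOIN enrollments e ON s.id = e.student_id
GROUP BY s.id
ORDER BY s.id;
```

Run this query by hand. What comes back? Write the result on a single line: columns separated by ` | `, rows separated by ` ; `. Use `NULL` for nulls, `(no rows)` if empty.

Mira | NULL ; Chen | 11 ; Chen | 10 ; Pia | 3 ; Wren | 4

LEFT JOIN keeps every students row; unmatched ones get NULL for enrollments columns.
Group by students.id and compute SUM(e.credits). SUM over an all-NULL group is NULL.
  4: ids {—} → SUM(e.credits)=NULL
  7: ids {1, 18, 23} → SUM(e.credits)=11
  9: ids {20, 25} → SUM(e.credits)=10
  12: ids {7} → SUM(e.credits)=3
  14: ids {3, 19} → SUM(e.credits)=4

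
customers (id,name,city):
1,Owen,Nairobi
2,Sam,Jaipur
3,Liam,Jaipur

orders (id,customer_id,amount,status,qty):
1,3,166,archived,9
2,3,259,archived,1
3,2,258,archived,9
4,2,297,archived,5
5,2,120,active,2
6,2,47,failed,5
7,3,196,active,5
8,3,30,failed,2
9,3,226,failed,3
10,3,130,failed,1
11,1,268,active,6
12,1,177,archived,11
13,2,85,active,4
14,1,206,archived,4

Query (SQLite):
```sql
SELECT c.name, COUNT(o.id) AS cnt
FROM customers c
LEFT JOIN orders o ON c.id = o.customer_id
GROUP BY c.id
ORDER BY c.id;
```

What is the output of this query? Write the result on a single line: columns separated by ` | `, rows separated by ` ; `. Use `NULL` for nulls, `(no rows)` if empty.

LEFT JOIN keeps every customers row; unmatched ones get NULL for orders columns.
Group by customers.id and compute COUNT(o.id). COUNT(col) of an all-NULL group is 0.
  1: ids {11, 12, 14} → COUNT(o.id)=3
  2: ids {3, 4, 5, 6, 13} → COUNT(o.id)=5
  3: ids {1, 2, 7, 8, 9, 10} → COUNT(o.id)=6

Owen | 3 ; Sam | 5 ; Liam | 6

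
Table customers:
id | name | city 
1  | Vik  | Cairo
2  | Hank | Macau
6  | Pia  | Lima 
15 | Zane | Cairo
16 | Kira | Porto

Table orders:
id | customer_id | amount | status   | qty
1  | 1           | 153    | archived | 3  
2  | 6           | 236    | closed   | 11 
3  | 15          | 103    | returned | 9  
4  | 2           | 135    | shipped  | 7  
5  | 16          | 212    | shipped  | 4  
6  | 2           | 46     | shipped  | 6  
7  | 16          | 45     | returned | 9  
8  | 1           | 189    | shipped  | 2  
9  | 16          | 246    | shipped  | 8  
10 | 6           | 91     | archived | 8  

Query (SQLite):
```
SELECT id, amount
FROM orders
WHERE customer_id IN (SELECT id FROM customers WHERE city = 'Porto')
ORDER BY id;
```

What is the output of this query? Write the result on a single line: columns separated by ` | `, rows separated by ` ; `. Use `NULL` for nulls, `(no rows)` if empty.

5 | 212 ; 7 | 45 ; 9 | 246

Inner query: customers.id where city = 'Porto'.
Outer: keep orders rows whose customer_id is in that set.
Inner query → {16}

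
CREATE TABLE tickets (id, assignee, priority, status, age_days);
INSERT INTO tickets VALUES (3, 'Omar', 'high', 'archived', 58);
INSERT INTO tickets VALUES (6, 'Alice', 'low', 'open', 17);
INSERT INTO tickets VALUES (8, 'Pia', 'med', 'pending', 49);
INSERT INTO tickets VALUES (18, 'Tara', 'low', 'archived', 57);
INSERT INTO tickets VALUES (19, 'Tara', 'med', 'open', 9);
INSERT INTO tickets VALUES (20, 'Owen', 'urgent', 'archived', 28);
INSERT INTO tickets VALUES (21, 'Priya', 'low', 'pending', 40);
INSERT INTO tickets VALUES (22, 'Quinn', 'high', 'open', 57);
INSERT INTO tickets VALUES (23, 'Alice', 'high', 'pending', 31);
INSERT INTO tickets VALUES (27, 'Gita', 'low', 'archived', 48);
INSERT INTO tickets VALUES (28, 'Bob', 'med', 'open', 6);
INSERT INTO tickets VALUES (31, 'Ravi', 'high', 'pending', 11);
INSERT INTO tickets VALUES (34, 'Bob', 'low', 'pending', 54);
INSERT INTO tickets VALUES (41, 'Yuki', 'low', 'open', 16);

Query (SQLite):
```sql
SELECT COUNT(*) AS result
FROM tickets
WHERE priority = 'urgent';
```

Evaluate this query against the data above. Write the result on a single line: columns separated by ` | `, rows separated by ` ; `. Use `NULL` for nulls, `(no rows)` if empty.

Rows where priority='urgent' → age_days values: [28].
COUNT(*) counts rows → 1.

1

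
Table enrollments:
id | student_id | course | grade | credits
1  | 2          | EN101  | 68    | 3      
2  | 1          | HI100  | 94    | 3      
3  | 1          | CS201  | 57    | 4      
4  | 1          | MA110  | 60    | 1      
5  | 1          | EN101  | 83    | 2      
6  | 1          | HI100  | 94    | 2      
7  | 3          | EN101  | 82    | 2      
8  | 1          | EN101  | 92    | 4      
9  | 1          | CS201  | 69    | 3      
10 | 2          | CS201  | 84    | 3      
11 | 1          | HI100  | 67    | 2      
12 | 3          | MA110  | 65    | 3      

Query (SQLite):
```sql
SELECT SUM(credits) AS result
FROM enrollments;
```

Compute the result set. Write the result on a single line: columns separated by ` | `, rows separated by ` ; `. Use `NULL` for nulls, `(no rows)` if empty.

32

All credits values: [3, 3, 4, 1, 2, 2, 2, 4, 3, 3, 2, 3].
SUM of non-NULL values = 32.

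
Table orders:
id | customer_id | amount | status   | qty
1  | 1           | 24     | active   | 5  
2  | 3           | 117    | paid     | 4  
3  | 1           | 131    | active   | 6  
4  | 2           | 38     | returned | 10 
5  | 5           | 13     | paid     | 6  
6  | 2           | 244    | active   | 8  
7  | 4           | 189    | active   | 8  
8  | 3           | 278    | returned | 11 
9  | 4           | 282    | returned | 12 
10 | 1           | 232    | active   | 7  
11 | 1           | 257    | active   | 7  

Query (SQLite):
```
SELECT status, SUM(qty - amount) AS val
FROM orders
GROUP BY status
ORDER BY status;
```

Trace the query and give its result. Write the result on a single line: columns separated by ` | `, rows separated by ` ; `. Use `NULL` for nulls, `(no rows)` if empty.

For each row compute qty - amount.
Group by status; take SUM of the expression per group.
  active: ids {1, 3, 6, 7, 10, 11} → SUM(qty - amount)=-1036
  paid: ids {2, 5} → SUM(qty - amount)=-120
  returned: ids {4, 8, 9} → SUM(qty - amount)=-565

active | -1036 ; paid | -120 ; returned | -565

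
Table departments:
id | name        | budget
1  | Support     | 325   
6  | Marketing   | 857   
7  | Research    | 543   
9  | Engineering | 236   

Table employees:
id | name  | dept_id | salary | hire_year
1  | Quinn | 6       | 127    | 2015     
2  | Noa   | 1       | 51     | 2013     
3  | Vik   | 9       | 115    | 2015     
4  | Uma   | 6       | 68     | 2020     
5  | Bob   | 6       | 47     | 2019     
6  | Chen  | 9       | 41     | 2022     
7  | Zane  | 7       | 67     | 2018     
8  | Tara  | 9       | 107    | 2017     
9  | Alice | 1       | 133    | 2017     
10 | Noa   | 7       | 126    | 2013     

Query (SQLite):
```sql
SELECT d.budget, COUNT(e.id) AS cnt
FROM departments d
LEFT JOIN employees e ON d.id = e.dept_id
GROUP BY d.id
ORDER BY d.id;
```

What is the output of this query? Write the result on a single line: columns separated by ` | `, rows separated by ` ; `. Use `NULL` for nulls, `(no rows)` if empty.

LEFT JOIN keeps every departments row; unmatched ones get NULL for employees columns.
Group by departments.id and compute COUNT(e.id). COUNT(col) of an all-NULL group is 0.
  1: ids {2, 9} → COUNT(e.id)=2
  6: ids {1, 4, 5} → COUNT(e.id)=3
  7: ids {7, 10} → COUNT(e.id)=2
  9: ids {3, 6, 8} → COUNT(e.id)=3

325 | 2 ; 857 | 3 ; 543 | 2 ; 236 | 3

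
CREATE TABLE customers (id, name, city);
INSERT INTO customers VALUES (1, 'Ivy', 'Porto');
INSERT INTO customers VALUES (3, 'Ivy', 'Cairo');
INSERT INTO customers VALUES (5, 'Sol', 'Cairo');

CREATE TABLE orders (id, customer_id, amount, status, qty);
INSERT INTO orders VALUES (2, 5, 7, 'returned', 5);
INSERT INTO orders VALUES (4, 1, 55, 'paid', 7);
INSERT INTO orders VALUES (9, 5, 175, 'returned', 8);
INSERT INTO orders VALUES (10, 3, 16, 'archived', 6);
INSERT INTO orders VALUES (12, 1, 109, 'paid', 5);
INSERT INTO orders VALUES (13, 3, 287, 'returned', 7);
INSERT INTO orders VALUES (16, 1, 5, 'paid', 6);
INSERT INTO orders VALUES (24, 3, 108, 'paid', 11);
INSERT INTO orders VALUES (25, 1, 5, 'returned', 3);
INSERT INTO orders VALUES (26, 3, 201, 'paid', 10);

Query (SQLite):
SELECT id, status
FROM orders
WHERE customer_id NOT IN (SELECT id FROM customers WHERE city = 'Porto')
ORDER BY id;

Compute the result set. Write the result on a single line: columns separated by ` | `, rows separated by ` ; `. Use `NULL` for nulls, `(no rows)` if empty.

Inner query: customers.id where city = 'Porto'.
Outer: keep orders rows whose customer_id is not in that set.
Inner query → {1}

2 | returned ; 9 | returned ; 10 | archived ; 13 | returned ; 24 | paid ; 26 | paid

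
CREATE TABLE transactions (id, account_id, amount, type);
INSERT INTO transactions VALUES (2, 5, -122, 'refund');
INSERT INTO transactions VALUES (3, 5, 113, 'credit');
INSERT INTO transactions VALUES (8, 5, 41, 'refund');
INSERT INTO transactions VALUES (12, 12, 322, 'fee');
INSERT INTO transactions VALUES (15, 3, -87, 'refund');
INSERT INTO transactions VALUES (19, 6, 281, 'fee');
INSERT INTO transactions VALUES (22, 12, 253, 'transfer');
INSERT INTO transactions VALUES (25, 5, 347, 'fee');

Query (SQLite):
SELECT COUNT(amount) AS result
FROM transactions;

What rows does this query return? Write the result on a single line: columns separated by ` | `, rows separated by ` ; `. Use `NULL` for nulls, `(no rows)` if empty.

8

All amount values: [-122, 113, 41, 322, -87, 281, 253, 347].
COUNT(amount) counts non-NULL values → 8.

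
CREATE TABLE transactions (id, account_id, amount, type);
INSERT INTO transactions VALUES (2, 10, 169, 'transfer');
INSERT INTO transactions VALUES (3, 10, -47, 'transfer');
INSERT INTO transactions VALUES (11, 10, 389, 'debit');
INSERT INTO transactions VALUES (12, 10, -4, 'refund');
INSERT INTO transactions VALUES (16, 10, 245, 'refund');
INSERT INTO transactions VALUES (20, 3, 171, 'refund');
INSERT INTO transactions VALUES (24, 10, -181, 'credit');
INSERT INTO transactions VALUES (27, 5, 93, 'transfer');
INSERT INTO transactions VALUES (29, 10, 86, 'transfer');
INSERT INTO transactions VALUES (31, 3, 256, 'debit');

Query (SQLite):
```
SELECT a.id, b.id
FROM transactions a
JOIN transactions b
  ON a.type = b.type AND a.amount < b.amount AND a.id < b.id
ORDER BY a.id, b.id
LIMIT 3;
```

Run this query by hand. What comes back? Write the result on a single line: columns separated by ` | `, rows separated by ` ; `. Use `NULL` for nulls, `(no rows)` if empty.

3 | 27 ; 3 | 29 ; 12 | 16

Pairs (a,b) with same type, a.amount < b.amount, a.id < b.id.
type groups: credit:{24} debit:{11,31} refund:{12,16,20} transfer:{2,3,27,29}
Ordered by (a.id, b.id); first 3.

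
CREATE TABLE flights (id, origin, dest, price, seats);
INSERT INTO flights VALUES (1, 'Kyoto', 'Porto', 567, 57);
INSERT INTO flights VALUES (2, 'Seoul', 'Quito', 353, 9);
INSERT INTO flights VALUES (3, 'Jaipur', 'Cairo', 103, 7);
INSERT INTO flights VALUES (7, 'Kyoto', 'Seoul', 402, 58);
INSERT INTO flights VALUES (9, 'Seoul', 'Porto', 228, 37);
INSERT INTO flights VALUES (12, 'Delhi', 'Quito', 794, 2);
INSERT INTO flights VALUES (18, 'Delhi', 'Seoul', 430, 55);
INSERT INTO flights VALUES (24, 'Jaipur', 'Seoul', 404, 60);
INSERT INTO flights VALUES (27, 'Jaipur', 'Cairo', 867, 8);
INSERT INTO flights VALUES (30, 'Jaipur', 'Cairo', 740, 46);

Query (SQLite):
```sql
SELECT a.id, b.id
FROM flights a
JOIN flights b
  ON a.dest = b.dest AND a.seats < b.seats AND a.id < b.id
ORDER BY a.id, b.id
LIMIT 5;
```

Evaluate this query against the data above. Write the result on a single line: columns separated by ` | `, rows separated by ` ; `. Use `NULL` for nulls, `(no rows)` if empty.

Pairs (a,b) with same dest, a.seats < b.seats, a.id < b.id.
dest groups: Cairo:{3,27,30} Porto:{1,9} Quito:{2,12} Seoul:{7,18,24}
Ordered by (a.id, b.id); first 5.

3 | 27 ; 3 | 30 ; 7 | 24 ; 18 | 24 ; 27 | 30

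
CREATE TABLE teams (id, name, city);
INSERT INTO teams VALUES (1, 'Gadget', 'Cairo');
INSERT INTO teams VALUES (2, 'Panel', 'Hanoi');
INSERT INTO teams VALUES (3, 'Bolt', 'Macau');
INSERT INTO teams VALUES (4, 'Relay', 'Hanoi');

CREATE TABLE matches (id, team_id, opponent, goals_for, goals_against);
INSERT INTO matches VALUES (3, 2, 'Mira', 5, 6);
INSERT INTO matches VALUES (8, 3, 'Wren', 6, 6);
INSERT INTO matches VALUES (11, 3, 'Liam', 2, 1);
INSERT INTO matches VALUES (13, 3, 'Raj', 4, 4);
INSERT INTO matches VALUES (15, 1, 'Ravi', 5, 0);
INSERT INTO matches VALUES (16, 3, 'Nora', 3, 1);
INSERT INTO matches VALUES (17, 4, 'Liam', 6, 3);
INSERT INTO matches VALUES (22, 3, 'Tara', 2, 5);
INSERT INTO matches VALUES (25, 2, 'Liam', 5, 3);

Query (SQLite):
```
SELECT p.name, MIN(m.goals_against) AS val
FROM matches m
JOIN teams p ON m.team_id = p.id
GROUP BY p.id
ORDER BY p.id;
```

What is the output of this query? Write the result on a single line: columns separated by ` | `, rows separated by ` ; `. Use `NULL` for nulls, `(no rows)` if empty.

Join each matches row to its teams via team_id.
Group joined rows by teams.id; compute MIN(m.goals_against) per group.
  1: ids {15} → MIN(m.goals_against)=0
  2: ids {3, 25} → MIN(m.goals_against)=3
  3: ids {8, 11, 13, 16, 22} → MIN(m.goals_against)=1
  4: ids {17} → MIN(m.goals_against)=3

Gadget | 0 ; Panel | 3 ; Bolt | 1 ; Relay | 3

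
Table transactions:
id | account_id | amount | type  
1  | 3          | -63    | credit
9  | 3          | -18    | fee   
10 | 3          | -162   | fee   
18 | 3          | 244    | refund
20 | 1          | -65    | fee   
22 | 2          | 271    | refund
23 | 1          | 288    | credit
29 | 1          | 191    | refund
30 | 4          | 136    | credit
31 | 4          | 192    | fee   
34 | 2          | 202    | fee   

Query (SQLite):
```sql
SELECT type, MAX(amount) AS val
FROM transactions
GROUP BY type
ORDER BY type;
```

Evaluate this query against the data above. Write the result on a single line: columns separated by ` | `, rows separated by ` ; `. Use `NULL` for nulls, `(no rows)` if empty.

credit | 288 ; fee | 202 ; refund | 271

Partition transactions by type; compute MAX(amount) within each group.
  credit: ids {1, 23, 30} → MAX(amount)=288
  fee: ids {9, 10, 20, 31, 34} → MAX(amount)=202
  refund: ids {18, 22, 29} → MAX(amount)=271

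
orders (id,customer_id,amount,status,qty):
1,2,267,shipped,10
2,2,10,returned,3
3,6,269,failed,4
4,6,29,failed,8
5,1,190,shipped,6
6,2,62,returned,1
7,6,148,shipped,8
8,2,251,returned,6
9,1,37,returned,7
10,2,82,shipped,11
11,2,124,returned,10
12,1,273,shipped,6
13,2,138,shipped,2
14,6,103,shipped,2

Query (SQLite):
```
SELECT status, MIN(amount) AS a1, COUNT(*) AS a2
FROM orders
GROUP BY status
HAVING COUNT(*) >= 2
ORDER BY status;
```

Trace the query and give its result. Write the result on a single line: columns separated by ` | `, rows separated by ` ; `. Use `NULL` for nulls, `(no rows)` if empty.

Group orders by status.
Per group compute: MIN(amount), COUNT(*).
HAVING: drop groups with fewer than 2 rows.
  failed: ids {3, 4} → MIN(amount)=29, COUNT(*)=2
  returned: ids {2, 6, 8, 9, 11} → MIN(amount)=10, COUNT(*)=5
  shipped: ids {1, 5, 7, 10, 12, 13, 14} → MIN(amount)=82, COUNT(*)=7

failed | 29 | 2 ; returned | 10 | 5 ; shipped | 82 | 7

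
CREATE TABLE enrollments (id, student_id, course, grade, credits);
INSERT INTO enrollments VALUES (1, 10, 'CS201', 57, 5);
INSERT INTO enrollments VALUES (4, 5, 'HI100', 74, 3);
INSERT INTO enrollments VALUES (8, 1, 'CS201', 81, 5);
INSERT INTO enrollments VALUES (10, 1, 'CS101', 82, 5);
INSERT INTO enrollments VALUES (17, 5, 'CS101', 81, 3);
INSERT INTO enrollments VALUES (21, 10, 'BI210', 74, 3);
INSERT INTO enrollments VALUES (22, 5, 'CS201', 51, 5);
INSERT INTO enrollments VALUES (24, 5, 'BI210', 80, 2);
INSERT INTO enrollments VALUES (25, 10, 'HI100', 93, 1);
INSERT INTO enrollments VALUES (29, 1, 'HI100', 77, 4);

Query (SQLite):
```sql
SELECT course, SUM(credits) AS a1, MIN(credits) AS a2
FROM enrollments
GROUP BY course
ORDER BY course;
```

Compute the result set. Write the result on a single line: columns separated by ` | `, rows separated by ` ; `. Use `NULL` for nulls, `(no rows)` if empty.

BI210 | 5 | 2 ; CS101 | 8 | 3 ; CS201 | 15 | 5 ; HI100 | 8 | 1

Group enrollments by course.
Per group compute: SUM(credits), MIN(credits).
  BI210: ids {21, 24} → SUM(credits)=5, MIN(credits)=2
  CS101: ids {10, 17} → SUM(credits)=8, MIN(credits)=3
  CS201: ids {1, 8, 22} → SUM(credits)=15, MIN(credits)=5
  HI100: ids {4, 25, 29} → SUM(credits)=8, MIN(credits)=1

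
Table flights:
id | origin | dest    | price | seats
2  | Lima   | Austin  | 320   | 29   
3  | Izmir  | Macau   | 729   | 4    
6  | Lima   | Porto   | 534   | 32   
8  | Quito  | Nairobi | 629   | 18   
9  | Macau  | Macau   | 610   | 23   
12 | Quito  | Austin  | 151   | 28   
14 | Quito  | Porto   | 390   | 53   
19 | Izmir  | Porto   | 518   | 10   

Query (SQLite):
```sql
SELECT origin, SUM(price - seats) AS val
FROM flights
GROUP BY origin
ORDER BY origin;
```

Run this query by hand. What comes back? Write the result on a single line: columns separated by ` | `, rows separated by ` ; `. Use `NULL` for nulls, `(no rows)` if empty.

For each row compute price - seats.
Group by origin; take SUM of the expression per group.
  Izmir: ids {3, 19} → SUM(price - seats)=1233
  Lima: ids {2, 6} → SUM(price - seats)=793
  Macau: ids {9} → SUM(price - seats)=587
  Quito: ids {8, 12, 14} → SUM(price - seats)=1071

Izmir | 1233 ; Lima | 793 ; Macau | 587 ; Quito | 1071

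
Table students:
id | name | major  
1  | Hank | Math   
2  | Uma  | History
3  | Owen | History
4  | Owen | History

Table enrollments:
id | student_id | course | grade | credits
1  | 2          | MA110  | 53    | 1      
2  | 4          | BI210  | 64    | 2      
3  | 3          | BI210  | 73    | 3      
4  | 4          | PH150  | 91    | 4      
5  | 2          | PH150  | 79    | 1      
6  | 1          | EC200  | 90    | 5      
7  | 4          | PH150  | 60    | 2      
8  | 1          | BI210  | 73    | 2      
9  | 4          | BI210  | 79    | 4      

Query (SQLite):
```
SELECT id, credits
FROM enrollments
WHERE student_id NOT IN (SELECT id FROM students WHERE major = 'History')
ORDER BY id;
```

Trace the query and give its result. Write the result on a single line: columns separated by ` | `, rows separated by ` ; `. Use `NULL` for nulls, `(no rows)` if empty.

6 | 5 ; 8 | 2

Inner query: students.id where major = 'History'.
Outer: keep enrollments rows whose student_id is not in that set.
Inner query → {2, 3, 4}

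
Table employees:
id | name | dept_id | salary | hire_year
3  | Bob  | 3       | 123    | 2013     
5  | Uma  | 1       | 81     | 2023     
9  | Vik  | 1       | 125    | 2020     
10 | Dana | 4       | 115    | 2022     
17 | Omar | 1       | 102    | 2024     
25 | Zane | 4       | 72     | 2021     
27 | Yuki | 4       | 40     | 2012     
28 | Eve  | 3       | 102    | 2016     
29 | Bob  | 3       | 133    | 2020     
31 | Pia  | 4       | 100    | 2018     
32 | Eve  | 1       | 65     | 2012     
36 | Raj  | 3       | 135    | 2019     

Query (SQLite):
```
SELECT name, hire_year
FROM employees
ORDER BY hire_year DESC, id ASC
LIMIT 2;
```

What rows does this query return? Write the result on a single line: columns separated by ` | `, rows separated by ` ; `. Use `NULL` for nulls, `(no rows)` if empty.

Sort by hire_year desc, tiebreak id asc: (2024, id=17), (2023, id=5), (2022, id=10), (2021, id=25), (2020, id=9) …. Take first 2.

Omar | 2024 ; Uma | 2023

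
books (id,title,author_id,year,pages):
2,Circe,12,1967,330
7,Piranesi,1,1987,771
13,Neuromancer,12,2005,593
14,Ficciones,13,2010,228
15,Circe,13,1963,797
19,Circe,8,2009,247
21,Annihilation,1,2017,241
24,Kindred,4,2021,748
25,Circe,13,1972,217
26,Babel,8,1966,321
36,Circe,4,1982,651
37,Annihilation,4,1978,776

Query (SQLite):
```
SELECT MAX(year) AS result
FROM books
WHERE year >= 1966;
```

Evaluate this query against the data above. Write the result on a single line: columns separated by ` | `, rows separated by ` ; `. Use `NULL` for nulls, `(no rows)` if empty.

2021

Rows where year >= 1966 → year values: [1967, 1987, 2005, 2010, 2009, 2017, 2021, 1972, 1966, 1982, 1978].
MAX of non-NULL values = 2021.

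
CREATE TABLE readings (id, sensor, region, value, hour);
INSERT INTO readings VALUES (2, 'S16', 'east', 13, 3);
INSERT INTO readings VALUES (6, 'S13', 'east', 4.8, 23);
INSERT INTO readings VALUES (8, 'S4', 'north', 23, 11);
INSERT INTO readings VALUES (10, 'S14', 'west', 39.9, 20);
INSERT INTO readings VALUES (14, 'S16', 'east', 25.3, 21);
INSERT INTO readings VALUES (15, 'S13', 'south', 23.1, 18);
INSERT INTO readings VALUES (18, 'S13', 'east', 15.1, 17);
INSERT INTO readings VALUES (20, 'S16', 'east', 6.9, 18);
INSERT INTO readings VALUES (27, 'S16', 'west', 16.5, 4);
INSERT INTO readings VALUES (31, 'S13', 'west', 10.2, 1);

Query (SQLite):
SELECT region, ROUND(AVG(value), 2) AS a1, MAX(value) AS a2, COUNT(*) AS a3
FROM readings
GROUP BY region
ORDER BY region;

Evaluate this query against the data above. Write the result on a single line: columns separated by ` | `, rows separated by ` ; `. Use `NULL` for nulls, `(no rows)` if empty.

Group readings by region.
Per group compute: ROUND(AVG(value), 2), MAX(value), COUNT(*).
  east: ids {2, 6, 14, 18, 20} → ROUND(AVG(value), 2)=13.02, MAX(value)=25.3, COUNT(*)=5
  north: ids {8} → ROUND(AVG(value), 2)=23, MAX(value)=23, COUNT(*)=1
  south: ids {15} → ROUND(AVG(value), 2)=23.1, MAX(value)=23.1, COUNT(*)=1
  west: ids {10, 27, 31} → ROUND(AVG(value), 2)=22.2, MAX(value)=39.9, COUNT(*)=3

east | 13.02 | 25.3 | 5 ; north | 23 | 23 | 1 ; south | 23.1 | 23.1 | 1 ; west | 22.2 | 39.9 | 3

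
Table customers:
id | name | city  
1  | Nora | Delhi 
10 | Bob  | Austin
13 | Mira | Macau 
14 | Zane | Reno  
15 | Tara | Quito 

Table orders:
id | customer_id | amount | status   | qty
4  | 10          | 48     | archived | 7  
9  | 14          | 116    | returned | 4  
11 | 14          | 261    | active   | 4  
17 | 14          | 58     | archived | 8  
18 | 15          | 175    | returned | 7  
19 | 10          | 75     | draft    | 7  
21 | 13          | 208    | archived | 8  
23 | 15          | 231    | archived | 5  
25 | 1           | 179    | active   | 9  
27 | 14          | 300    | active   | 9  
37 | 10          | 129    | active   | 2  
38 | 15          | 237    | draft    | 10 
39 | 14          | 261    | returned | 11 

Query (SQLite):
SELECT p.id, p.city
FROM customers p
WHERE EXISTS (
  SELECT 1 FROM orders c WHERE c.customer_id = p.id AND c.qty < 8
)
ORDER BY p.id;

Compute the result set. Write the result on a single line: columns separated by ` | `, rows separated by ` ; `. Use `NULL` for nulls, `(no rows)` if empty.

For each customers row, check whether any orders with matching customer_id has qty < 8.
Keep rows where that is true.

10 | Austin ; 14 | Reno ; 15 | Quito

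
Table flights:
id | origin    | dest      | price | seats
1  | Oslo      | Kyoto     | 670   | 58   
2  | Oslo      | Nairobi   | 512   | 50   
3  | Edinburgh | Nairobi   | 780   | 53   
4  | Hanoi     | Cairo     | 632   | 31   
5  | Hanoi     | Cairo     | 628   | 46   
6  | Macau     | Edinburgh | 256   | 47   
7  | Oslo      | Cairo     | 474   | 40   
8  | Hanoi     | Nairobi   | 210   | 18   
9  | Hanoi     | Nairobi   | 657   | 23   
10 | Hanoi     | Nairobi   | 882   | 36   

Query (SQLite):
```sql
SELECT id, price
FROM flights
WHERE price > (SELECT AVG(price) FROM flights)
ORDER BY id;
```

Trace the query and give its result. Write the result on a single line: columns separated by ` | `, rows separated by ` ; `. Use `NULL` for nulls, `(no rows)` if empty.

1 | 670 ; 3 | 780 ; 4 | 632 ; 5 | 628 ; 9 | 657 ; 10 | 882

Scalar subquery: AVG(price) over all flights rows = 570.1.
Keep rows where price > that value.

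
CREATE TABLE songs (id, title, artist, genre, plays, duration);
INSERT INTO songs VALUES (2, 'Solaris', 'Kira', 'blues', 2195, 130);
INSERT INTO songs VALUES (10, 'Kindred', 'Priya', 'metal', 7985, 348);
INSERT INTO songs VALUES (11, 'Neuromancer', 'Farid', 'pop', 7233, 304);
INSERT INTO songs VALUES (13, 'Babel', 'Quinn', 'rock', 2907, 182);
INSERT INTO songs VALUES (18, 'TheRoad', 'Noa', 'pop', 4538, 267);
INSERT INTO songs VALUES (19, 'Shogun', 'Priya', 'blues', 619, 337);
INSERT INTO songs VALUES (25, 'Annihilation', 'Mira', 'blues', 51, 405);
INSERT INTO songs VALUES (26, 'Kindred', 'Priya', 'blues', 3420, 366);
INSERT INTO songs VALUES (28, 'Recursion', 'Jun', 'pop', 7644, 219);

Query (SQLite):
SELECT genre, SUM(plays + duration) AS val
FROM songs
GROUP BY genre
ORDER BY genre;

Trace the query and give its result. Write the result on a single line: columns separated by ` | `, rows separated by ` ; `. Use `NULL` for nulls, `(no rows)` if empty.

blues | 7523 ; metal | 8333 ; pop | 20205 ; rock | 3089

For each row compute plays + duration.
Group by genre; take SUM of the expression per group.
  blues: ids {2, 19, 25, 26} → SUM(plays + duration)=7523
  metal: ids {10} → SUM(plays + duration)=8333
  pop: ids {11, 18, 28} → SUM(plays + duration)=20205
  rock: ids {13} → SUM(plays + duration)=3089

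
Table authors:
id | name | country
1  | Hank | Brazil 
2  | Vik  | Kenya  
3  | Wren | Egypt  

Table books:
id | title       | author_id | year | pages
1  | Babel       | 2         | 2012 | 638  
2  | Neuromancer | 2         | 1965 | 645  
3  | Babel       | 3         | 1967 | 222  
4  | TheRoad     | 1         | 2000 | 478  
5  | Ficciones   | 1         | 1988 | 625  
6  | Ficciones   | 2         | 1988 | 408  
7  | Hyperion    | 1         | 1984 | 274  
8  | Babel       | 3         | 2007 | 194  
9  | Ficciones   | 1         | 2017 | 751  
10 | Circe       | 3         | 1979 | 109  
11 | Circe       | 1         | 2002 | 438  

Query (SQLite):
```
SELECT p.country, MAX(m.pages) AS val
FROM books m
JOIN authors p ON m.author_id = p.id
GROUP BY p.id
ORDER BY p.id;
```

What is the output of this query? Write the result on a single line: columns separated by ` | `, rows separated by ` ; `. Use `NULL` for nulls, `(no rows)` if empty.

Brazil | 751 ; Kenya | 645 ; Egypt | 222

Join each books row to its authors via author_id.
Group joined rows by authors.id; compute MAX(m.pages) per group.
  1: ids {4, 5, 7, 9, 11} → MAX(m.pages)=751
  2: ids {1, 2, 6} → MAX(m.pages)=645
  3: ids {3, 8, 10} → MAX(m.pages)=222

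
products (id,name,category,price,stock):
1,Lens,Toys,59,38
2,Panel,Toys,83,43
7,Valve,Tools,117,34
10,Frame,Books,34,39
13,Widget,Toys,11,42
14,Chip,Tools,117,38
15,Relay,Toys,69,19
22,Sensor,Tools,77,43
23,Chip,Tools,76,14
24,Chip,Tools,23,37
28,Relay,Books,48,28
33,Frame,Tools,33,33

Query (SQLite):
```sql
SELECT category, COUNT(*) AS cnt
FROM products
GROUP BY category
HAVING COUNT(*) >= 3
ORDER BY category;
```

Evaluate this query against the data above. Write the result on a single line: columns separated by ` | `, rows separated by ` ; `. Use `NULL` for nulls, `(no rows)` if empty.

Partition products by category; compute COUNT(*) within each group.
HAVING: keep groups with count ≥ 3.
  Books: ids {10, 28} → COUNT(*)=2
  Tools: ids {7, 14, 22, 23, 24, 33} → COUNT(*)=6
  Toys: ids {1, 2, 13, 15} → COUNT(*)=4

Tools | 6 ; Toys | 4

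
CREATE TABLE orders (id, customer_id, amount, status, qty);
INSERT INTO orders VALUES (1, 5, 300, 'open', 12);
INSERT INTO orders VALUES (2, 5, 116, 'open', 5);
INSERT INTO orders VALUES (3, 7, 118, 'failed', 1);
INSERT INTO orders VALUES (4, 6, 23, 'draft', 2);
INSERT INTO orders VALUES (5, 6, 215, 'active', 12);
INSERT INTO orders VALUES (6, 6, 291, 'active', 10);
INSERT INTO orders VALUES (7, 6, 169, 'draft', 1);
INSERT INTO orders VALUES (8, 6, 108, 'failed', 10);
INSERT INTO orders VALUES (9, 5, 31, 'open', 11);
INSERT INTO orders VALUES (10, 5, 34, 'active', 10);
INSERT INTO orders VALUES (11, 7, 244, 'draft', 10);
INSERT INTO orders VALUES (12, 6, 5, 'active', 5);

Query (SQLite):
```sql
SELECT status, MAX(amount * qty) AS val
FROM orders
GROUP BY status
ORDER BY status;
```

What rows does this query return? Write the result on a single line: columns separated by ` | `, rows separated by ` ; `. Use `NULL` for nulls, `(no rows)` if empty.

active | 2910 ; draft | 2440 ; failed | 1080 ; open | 3600

For each row compute amount * qty.
Group by status; take MAX of the expression per group.
  active: ids {5, 6, 10, 12} → MAX(amount * qty)=2910
  draft: ids {4, 7, 11} → MAX(amount * qty)=2440
  failed: ids {3, 8} → MAX(amount * qty)=1080
  open: ids {1, 2, 9} → MAX(amount * qty)=3600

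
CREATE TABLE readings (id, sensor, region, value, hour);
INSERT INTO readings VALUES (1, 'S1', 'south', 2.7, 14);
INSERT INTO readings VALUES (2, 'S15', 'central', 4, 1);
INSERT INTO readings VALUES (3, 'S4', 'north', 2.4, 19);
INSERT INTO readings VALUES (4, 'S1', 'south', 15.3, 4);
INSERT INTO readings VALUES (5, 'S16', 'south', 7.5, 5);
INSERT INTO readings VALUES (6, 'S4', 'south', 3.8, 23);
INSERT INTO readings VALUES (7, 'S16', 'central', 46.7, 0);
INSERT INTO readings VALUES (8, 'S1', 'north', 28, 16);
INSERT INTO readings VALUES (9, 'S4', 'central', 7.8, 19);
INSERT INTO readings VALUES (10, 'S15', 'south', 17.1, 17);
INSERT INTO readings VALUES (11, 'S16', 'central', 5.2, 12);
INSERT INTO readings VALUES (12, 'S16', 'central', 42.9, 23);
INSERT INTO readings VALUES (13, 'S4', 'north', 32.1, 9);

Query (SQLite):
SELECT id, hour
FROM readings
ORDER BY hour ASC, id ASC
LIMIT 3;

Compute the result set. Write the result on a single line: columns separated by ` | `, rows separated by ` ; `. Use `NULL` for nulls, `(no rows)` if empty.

7 | 0 ; 2 | 1 ; 4 | 4

Sort by hour asc, tiebreak id asc: (0, id=7), (1, id=2), (4, id=4), (5, id=5), (9, id=13), (12, id=11) …. Take first 3.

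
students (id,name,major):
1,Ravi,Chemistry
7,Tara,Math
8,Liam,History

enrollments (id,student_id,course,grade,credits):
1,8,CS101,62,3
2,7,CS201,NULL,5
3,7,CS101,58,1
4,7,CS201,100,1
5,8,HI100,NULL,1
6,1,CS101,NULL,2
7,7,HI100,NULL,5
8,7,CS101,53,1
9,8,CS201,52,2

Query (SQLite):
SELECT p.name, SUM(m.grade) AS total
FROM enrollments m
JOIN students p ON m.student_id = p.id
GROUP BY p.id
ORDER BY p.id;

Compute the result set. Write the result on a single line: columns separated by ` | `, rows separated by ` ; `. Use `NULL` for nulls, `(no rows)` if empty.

Join each enrollments row to its students via student_id.
Group joined rows by students.id; compute SUM(m.grade) per group.
  1: ids {6} → SUM(m.grade)=NULL
  7: ids {2, 3, 4, 7, 8} → SUM(m.grade)=211
  8: ids {1, 5, 9} → SUM(m.grade)=114

Ravi | NULL ; Tara | 211 ; Liam | 114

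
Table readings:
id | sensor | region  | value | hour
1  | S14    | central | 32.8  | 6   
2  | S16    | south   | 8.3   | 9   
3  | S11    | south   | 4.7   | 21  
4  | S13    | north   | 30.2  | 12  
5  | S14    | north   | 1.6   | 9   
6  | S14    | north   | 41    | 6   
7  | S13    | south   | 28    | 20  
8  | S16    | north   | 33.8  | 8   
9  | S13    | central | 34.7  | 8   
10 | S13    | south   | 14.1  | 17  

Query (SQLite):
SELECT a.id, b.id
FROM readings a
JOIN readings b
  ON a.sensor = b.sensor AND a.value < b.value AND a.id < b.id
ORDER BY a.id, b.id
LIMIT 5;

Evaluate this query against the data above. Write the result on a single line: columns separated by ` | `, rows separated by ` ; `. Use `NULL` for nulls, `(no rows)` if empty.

1 | 6 ; 2 | 8 ; 4 | 9 ; 5 | 6 ; 7 | 9

Pairs (a,b) with same sensor, a.value < b.value, a.id < b.id.
sensor groups: S11:{3} S13:{4,7,9,10} S14:{1,5,6} S16:{2,8}
Ordered by (a.id, b.id); first 5.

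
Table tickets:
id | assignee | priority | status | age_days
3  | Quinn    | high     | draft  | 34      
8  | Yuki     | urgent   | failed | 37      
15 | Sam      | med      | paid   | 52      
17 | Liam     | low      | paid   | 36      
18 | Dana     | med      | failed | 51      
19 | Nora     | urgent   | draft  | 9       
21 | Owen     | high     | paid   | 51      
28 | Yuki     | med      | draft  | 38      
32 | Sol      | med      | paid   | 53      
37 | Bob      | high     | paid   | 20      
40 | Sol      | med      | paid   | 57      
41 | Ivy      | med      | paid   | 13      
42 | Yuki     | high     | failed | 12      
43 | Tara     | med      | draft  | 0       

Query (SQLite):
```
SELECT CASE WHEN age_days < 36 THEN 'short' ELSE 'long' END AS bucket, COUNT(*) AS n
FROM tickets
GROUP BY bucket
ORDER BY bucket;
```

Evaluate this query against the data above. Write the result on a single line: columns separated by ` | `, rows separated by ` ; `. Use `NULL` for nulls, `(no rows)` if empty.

Bucket rows by age_days < 36 → 'short' else 'long'; count each bucket.

long | 8 ; short | 6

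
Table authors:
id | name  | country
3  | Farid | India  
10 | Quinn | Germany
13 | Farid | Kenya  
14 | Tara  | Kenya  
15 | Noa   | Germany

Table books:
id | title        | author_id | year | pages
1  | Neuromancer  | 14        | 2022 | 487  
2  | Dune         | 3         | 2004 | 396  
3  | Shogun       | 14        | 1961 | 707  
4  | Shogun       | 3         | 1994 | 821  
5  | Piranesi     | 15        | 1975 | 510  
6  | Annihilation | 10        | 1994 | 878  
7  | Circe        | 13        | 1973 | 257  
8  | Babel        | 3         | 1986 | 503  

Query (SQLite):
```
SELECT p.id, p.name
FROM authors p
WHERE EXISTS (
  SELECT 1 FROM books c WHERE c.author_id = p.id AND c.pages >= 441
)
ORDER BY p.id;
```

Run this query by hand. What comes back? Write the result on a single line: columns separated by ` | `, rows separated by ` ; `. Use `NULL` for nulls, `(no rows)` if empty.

For each authors row, check whether any books with matching author_id has pages >= 441.
Keep rows where that is true.

3 | Farid ; 10 | Quinn ; 14 | Tara ; 15 | Noa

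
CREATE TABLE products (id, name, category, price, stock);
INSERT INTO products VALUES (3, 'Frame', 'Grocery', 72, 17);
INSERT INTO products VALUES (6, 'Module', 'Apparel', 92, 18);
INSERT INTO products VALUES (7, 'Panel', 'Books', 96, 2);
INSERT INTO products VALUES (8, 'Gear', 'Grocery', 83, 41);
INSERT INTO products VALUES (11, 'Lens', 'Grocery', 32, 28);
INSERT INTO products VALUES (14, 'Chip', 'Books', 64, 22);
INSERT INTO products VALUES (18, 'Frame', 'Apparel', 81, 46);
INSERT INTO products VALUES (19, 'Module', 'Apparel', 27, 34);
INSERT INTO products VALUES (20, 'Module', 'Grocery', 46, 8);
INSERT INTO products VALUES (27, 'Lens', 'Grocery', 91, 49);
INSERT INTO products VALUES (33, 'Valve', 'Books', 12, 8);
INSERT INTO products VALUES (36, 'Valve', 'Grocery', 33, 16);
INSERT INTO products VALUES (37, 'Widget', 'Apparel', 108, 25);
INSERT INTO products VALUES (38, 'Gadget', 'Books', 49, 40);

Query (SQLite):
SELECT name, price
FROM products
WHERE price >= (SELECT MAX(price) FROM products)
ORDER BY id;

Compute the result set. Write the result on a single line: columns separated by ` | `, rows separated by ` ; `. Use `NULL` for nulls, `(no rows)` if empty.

Widget | 108

Scalar subquery: MAX(price) over all products rows = 108.
Keep rows where price >= that value.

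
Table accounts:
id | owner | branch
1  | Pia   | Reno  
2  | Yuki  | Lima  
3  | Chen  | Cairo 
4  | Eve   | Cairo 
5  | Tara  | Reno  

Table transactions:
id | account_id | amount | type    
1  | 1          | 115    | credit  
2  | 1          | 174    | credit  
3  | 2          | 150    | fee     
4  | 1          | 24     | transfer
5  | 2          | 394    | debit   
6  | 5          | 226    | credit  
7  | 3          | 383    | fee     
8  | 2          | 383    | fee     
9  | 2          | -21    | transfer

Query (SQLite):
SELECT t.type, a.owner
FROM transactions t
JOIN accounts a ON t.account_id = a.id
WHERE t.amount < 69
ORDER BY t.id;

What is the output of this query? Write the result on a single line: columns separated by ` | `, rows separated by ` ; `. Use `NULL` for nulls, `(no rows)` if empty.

transfer | Pia ; transfer | Yuki

Each transactions row matches the accounts row where account_id = accounts.id.
Then keep rows with t.amount < 69.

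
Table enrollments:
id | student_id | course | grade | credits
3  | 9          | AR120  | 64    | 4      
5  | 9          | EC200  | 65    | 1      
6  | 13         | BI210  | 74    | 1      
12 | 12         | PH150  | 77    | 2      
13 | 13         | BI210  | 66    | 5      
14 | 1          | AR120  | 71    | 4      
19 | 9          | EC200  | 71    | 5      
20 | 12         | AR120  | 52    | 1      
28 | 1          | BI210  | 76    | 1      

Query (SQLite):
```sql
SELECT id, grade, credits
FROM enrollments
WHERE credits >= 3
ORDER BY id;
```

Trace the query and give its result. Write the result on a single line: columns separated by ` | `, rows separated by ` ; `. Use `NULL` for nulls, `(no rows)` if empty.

credits >= 3: ids {3, 13, 14, 19}

3 | 64 | 4 ; 13 | 66 | 5 ; 14 | 71 | 4 ; 19 | 71 | 5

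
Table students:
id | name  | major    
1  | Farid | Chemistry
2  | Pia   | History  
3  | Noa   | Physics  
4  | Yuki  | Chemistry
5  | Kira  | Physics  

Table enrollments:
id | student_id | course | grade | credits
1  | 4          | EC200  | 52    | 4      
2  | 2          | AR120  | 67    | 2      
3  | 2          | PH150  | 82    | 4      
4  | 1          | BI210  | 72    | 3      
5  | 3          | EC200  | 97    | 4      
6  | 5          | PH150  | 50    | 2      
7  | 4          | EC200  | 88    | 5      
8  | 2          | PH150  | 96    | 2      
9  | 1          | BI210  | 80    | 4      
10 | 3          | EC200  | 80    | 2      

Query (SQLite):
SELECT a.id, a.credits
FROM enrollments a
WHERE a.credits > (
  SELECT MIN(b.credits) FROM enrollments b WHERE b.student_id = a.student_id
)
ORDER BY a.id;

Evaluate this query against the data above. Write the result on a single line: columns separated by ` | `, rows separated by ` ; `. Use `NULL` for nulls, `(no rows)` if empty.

3 | 4 ; 5 | 4 ; 7 | 5 ; 9 | 4

For each enrollments row a, compute MIN(credits) over rows sharing a.student_id.
Keep row a if a.credits > that per-group MIN.
  student_id=1: MIN(credits) = 3
  student_id=2: MIN(credits) = 2
  student_id=3: MIN(credits) = 2
  student_id=4: MIN(credits) = 4
  student_id=5: MIN(credits) = 2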